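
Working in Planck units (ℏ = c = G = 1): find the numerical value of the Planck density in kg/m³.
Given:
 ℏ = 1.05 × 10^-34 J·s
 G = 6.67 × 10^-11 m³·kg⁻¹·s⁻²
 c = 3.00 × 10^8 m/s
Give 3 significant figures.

5.20 × 10^96 kg/m³

Dimensional analysis gives ρ_P = c⁵/(ℏG²).
  = 2.43 × 10^42 / 4.67 × 10^-55
  = 5.20 × 10^96 kg/m³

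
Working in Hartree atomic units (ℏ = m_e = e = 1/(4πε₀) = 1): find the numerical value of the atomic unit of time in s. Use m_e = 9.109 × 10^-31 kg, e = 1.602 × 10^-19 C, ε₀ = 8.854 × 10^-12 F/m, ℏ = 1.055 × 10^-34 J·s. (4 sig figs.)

2.423 × 10^-17 s

From ℏ = m_e = e = 1/(4πε₀) = 1 the time scale is τ_au = (4πε₀)²ℏ³/(m_e e⁴).
E_h = 4.354 × 10^-18 J
ℏ/E_h = 2.423 × 10^-17 s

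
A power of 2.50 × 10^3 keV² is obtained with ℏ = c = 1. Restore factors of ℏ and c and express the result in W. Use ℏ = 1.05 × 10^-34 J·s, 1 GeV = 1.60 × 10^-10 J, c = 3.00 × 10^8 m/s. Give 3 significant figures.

Power is [E]/[T] = [E]²/ℏ.
1 GeV² → 1/ℏ × (1 GeV in J)² = 2.44 × 10^14 W.
Convert the energy scale: 2.50 × 10^3 keV² = 2.50 × 10^-9 GeV².
Result: 2.50 × 10^-9 × 2.44 × 10^14 = 6.10 × 10^5 W.

6.10 × 10^5 W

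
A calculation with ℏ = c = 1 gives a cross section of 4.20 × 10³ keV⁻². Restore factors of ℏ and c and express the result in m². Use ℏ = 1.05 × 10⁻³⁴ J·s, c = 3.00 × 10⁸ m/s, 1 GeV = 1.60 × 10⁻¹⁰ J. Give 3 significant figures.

Area is [L]² = [E]⁻²·(ℏc)²; restore (ℏc)².
1 GeV⁻² → (ℏc)² × (1 GeV in J)⁻² = 3.88 × 10⁻³² m².
Convert the energy scale: 4.20 × 10³ keV⁻² = 4.20 × 10¹⁵ GeV⁻².
Result: 4.20 × 10¹⁵ × 3.88 × 10⁻³² = 1.63 × 10⁻¹⁶ m².

1.63 × 10⁻¹⁶ m²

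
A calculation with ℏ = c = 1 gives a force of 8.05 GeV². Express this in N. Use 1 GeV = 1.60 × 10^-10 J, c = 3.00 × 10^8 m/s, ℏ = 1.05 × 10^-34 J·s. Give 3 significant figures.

Force is [E]/[L] = [E]²/(ℏc); restore (ℏc)⁻¹.
1 GeV² → 1/(ℏc) × (1 GeV in J)² = 8.13 × 10^5 N.
Result: 8.05 × 8.13 × 10^5 = 6.54 × 10^6 N.

6.54 × 10^6 N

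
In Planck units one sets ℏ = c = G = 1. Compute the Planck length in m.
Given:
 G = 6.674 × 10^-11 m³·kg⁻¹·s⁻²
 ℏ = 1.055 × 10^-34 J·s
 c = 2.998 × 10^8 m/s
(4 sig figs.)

1.616 × 10^-35 m

ℓ_P = √(ℏG/c³)
  = √(2.613 × 10^-70)
  = 1.616 × 10^-35 m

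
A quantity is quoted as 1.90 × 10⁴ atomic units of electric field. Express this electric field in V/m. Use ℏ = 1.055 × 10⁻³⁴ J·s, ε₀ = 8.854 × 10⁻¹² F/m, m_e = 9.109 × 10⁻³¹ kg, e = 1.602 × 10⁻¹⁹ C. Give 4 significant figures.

One atomic unit of electric field: E_au = E_h/(e a₀) = m_e²e⁵/((4πε₀)³ℏ⁴) = 5.131 × 10¹¹ V/m.
1.90 × 10⁴ × 5.131 × 10¹¹ V/m = 9.749 × 10¹⁵ V/m

9.749 × 10¹⁵ V/m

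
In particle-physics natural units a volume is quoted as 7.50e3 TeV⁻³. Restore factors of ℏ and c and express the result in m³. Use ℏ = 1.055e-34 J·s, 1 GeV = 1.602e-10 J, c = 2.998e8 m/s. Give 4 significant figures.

5.772e-53 m³

Volume is [L]³ = [E]⁻³·(ℏc)³.
1 GeV⁻³ → (ℏc)³ × (1 GeV in J)⁻³ = 7.696e-48 m³.
Convert the energy scale: 7.50e3 TeV⁻³ = 7.50e-6 GeV⁻³.
Result: 7.50e-6 × 7.696e-48 = 5.772e-53 m³.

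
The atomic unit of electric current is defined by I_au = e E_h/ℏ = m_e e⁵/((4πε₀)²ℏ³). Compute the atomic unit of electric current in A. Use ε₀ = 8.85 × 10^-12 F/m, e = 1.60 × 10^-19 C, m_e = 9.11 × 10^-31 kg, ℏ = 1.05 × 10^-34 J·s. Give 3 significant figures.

6.67 × 10^-3 A

I_au = e E_h/ℏ = m_e e⁵/((4πε₀)²ℏ³)
E_h = 4.38 × 10^-18 J
e·E_h/ℏ = 6.67 × 10^-3 A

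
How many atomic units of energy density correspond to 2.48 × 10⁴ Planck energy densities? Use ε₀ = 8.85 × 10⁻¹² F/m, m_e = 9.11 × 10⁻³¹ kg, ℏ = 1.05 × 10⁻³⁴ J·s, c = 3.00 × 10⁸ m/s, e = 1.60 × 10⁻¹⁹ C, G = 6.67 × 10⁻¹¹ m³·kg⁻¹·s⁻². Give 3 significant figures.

3.85 × 10¹⁰⁴

Planck energy density: u_P = c⁷/(ℏG²) = 4.68 × 10¹¹³ J/m³
atomic unit of energy density: u_au = E_h/a₀³ = m_e⁴e¹⁰/((4πε₀)⁵ℏ⁸) = 3.01 × 10¹³ J/m³
2.48 × 10⁴ × 4.68 × 10¹¹³ / 3.01 × 10¹³ = 3.85 × 10¹⁰⁴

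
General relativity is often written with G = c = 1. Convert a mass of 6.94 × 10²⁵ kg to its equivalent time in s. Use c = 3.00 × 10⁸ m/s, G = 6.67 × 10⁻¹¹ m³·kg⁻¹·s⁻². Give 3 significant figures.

Mass → time via G/c³.
6.94 × 10²⁵ kg × (G/c³) = 1.71 × 10⁻¹⁰ s

1.71 × 10⁻¹⁰ s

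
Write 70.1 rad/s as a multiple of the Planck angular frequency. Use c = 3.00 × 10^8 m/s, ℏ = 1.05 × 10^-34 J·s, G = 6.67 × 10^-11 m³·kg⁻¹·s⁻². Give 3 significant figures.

3.76 × 10^-42

Planck angular frequency: ω_P = √(c⁵/(ℏG)) = 1.86 × 10^43 rad/s.
70.1 / 1.86 × 10^43 = 3.76 × 10^-42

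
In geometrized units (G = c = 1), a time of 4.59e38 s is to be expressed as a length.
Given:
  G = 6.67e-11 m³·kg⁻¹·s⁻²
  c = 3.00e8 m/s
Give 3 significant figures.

1.38e47 m

Time → length via c.
4.59e38 s × (c) = 1.38e47 m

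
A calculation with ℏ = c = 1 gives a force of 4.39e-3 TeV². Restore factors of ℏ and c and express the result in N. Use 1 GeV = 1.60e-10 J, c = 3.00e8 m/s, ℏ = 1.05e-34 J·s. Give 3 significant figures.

3.57e9 N

Force is [E]/[L] = [E]²/(ℏc); restore (ℏc)⁻¹.
1 GeV² → 1/(ℏc) × (1 GeV in J)² = 8.13e5 N.
Convert the energy scale: 4.39e-3 TeV² = 4.39e3 GeV².
Result: 4.39e3 × 8.13e5 = 3.57e9 N.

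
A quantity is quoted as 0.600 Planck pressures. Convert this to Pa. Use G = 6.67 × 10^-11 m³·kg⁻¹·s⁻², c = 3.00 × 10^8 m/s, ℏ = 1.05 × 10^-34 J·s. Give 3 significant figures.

2.81 × 10^113 Pa

One Planck pressure: p_P = c⁷/(ℏG²) = 4.68 × 10^113 Pa.
0.600 × 4.68 × 10^113 Pa = 2.81 × 10^113 Pa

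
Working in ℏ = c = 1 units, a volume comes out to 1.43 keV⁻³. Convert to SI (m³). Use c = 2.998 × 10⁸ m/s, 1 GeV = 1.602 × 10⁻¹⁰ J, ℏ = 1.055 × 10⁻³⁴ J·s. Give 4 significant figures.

Volume is [L]³ = [E]⁻³·(ℏc)³.
1 GeV⁻³ → (ℏc)³ × (1 GeV in J)⁻³ = 7.696 × 10⁻⁴⁸ m³.
Convert the energy scale: 1.43 keV⁻³ = 1.43 × 10¹⁸ GeV⁻³.
Result: 1.43 × 10¹⁸ × 7.696 × 10⁻⁴⁸ = 1.101 × 10⁻²⁹ m³.

1.101 × 10⁻²⁹ m³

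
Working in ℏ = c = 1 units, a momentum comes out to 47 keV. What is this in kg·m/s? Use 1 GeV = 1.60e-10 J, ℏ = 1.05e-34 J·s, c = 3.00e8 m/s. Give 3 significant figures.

2.51e-23 kg·m/s

Momentum is [E]/c; divide by c.
1 GeV → 1/c × (1 GeV in J) = 5.33e-19 kg·m/s.
Convert the energy scale: 47 keV = 4.70e-5 GeV.
Result: 4.70e-5 × 5.33e-19 = 2.51e-23 kg·m/s.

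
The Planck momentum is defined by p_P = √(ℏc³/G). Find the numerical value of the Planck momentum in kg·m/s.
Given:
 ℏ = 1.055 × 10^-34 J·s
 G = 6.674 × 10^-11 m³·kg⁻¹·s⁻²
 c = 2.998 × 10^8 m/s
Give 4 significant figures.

6.527 kg·m/s

p_P = √(ℏc³/G)
  = √(42.60)
  = 6.527 kg·m/s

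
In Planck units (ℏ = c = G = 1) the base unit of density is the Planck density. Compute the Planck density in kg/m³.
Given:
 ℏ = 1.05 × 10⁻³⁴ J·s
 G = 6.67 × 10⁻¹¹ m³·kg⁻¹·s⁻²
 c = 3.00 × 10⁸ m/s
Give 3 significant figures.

5.20 × 10⁹⁶ kg/m³

ρ_P = c⁵/(ℏG²)
  = 2.43 × 10⁴² / 4.67 × 10⁻⁵⁵
  = 5.20 × 10⁹⁶ kg/m³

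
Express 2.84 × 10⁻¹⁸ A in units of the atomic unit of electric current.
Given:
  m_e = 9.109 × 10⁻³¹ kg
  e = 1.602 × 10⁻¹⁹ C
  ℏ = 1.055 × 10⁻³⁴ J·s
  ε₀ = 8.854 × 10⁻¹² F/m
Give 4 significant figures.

4.295 × 10⁻¹⁶

atomic unit of electric current: I_au = e E_h/ℏ = m_e e⁵/((4πε₀)²ℏ³) = 6.612 × 10⁻³ A.
2.84 × 10⁻¹⁸ / 6.612 × 10⁻³ = 4.295 × 10⁻¹⁶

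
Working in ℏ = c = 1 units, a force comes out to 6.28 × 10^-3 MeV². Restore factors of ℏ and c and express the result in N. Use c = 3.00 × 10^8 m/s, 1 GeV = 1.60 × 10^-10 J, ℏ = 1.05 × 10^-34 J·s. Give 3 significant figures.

5.10 × 10^-3 N

Force is [E]/[L] = [E]²/(ℏc); restore (ℏc)⁻¹.
1 GeV² → 1/(ℏc) × (1 GeV in J)² = 8.13 × 10^5 N.
Convert the energy scale: 6.28 × 10^-3 MeV² = 6.28 × 10^-9 GeV².
Result: 6.28 × 10^-9 × 8.13 × 10^5 = 5.10 × 10^-3 N.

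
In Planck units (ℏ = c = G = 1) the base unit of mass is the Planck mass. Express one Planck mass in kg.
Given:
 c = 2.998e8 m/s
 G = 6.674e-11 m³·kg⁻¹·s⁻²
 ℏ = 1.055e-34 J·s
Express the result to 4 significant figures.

2.177e-8 kg

m_P = √(ℏc/G)
  = √(4.739e-16)
  = 2.177e-8 kg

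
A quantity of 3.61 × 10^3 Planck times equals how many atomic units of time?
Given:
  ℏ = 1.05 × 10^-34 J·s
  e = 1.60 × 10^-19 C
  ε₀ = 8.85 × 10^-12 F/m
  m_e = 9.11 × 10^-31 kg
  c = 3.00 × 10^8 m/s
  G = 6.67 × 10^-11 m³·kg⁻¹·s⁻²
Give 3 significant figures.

Planck time: t_P = √(ℏG/c⁵) = 5.37 × 10^-44 s
atomic unit of time: τ_au = (4πε₀)²ℏ³/(m_e e⁴) = 2.40 × 10^-17 s
3.61 × 10^3 × 5.37 × 10^-44 / 2.40 × 10^-17 = 8.08 × 10^-24

8.08 × 10^-24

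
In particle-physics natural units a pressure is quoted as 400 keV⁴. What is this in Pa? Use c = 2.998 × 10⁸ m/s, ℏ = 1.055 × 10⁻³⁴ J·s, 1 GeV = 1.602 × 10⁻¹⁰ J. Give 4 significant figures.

8.326 × 10¹⁵ Pa

Pressure is [E]/[L]³ = [E]⁴/(ℏc)³.
1 GeV⁴ → 1/(ℏc)³ × (1 GeV in J)⁴ = 2.082 × 10³⁷ Pa.
Convert the energy scale: 400 keV⁴ = 4.00 × 10⁻²² GeV⁴.
Result: 4.00 × 10⁻²² × 2.082 × 10³⁷ = 8.326 × 10¹⁵ Pa.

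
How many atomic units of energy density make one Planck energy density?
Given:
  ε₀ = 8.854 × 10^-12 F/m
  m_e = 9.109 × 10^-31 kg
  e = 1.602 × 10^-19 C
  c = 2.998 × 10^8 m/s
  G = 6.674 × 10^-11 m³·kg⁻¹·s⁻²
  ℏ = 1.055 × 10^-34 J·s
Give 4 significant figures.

1.581 × 10^100

Planck energy density: u_P = c⁷/(ℏG²) = 4.632 × 10^113 J/m³
atomic unit of energy density: u_au = E_h/a₀³ = m_e⁴e¹⁰/((4πε₀)⁵ℏ⁸) = 2.929 × 10^13 J/m³
ratio = 4.632 × 10^113 / 2.929 × 10^13 = 1.581 × 10^100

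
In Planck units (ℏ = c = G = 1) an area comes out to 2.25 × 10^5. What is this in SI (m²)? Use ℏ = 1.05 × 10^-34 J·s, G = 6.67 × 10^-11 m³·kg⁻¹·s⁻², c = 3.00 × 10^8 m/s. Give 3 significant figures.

5.84 × 10^-65 m²

One Planck area: A_P = ℏG/c³ = 2.59 × 10^-70 m².
2.25 × 10^5 × 2.59 × 10^-70 m² = 5.84 × 10^-65 m²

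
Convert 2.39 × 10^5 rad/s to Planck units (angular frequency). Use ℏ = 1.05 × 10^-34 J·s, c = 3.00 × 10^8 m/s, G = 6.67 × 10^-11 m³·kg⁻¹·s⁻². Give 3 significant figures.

1.28 × 10^-38

Planck angular frequency: ω_P = √(c⁵/(ℏG)) = 1.86 × 10^43 rad/s.
2.39 × 10^5 / 1.86 × 10^43 = 1.28 × 10^-38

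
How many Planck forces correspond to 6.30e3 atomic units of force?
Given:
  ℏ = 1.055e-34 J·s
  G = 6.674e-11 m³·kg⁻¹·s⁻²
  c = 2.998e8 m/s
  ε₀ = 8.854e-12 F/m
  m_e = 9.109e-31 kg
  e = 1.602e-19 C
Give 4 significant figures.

4.278e-48

atomic unit of force: F_au = E_h/a₀ = m_e²e⁶/((4πε₀)³ℏ⁴) = 8.220e-8 N
Planck force: F_P = c⁴/G = 1.210e44 N
6.30e3 × 8.220e-8 / 1.210e44 = 4.278e-48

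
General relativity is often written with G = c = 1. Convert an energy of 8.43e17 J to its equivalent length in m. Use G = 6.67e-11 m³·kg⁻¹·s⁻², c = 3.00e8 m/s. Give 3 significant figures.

Energy → length via G/c⁴.
8.43e17 J × (G/c⁴) = 6.94e-27 m

6.94e-27 m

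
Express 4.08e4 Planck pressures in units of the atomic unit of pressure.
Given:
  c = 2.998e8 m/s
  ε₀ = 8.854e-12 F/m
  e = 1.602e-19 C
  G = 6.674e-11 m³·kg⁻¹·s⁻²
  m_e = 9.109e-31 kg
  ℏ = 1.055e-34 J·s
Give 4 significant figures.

6.452e104

Planck pressure: p_P = c⁷/(ℏG²) = 4.632e113 Pa
atomic unit of pressure: P_au = E_h/a₀³ = m_e⁴e¹⁰/((4πε₀)⁵ℏ⁸) = 2.929e13 Pa
4.08e4 × 4.632e113 / 2.929e13 = 6.452e104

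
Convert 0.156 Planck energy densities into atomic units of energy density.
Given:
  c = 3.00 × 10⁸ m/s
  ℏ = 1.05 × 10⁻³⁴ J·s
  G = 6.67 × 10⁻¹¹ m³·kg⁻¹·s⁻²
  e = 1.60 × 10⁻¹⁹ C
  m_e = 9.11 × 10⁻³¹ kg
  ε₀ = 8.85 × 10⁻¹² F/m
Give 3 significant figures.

2.42 × 10⁹⁹

Planck energy density: u_P = c⁷/(ℏG²) = 4.68 × 10¹¹³ J/m³
atomic unit of energy density: u_au = E_h/a₀³ = m_e⁴e¹⁰/((4πε₀)⁵ℏ⁸) = 3.01 × 10¹³ J/m³
0.156 × 4.68 × 10¹¹³ / 3.01 × 10¹³ = 2.42 × 10⁹⁹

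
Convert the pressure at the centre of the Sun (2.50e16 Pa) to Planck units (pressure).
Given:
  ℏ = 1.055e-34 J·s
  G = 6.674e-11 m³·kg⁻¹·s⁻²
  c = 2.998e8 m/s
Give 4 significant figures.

Planck pressure: p_P = c⁷/(ℏG²) = 4.632e113 Pa.
2.50e16 / 4.632e113 = 5.397e-98

5.397e-98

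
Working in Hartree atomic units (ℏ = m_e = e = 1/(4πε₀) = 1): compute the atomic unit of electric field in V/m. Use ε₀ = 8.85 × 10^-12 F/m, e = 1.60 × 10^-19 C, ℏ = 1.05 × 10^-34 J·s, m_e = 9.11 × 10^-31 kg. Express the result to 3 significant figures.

From ℏ = m_e = e = 1/(4πε₀) = 1 the electric field scale is E_au = E_h/(e a₀) = m_e²e⁵/((4πε₀)³ℏ⁴).
E_h = 4.38 × 10^-18 J
a₀ = 5.26 × 10^-11 m
E_h/(e·a₀) = 5.20 × 10^11 V/m

5.20 × 10^11 V/m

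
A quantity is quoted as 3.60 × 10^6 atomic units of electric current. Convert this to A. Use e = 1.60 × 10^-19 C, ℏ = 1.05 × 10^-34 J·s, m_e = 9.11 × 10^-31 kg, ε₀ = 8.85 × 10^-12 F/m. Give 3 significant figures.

One atomic unit of electric current: I_au = e E_h/ℏ = m_e e⁵/((4πε₀)²ℏ³) = 6.67 × 10^-3 A.
3.60 × 10^6 × 6.67 × 10^-3 A = 2.40 × 10^4 A

2.40 × 10^4 A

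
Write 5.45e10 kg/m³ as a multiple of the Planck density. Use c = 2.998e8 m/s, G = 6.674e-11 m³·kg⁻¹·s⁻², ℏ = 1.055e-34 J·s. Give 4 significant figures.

1.057e-86

Planck density: ρ_P = c⁵/(ℏG²) = 5.154e96 kg/m³.
5.45e10 / 5.154e96 = 1.057e-86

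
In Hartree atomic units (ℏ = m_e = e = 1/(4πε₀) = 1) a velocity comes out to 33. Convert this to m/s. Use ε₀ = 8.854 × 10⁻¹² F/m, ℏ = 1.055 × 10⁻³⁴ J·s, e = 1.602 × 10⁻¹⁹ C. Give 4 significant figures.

7.215 × 10⁷ m/s

One atomic unit of velocity: v_au = e²/(4πε₀ℏ) = 2.186 × 10⁶ m/s.
33 × 2.186 × 10⁶ m/s = 7.215 × 10⁷ m/s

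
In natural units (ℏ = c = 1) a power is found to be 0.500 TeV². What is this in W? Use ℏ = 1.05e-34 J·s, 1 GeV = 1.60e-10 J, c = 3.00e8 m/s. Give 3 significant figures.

Power is [E]/[T] = [E]²/ℏ.
1 GeV² → 1/ℏ × (1 GeV in J)² = 2.44e14 W.
Convert the energy scale: 0.500 TeV² = 5.00e5 GeV².
Result: 5.00e5 × 2.44e14 = 1.22e20 W.

1.22e20 W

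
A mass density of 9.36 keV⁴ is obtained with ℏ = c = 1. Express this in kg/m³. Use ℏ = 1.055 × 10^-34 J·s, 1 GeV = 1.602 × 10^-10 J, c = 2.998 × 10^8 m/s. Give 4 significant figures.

2.168 × 10^-3 kg/m³

Mass density is [E]/(c²[L]³) = [E]⁴/(ℏ³c⁵).
1 GeV⁴ → 1/(ℏ³c⁵) × (1 GeV in J)⁴ = 2.316 × 10^20 kg/m³.
Convert the energy scale: 9.36 keV⁴ = 9.36 × 10^-24 GeV⁴.
Result: 9.36 × 10^-24 × 2.316 × 10^20 = 2.168 × 10^-3 kg/m³.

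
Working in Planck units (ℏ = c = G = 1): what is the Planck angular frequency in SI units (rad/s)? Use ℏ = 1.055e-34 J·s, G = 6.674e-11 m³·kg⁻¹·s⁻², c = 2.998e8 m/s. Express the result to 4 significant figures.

From ℏ = c = G = 1 the angular frequency scale is ω_P = √(c⁵/(ℏG)).
  = √(3.440e86)
  = 1.855e43 rad/s

1.855e43 rad/s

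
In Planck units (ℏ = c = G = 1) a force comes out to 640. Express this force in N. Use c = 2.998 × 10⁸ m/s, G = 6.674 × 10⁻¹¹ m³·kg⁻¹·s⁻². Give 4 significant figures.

One Planck force: F_P = c⁴/G = 1.210 × 10⁴⁴ N.
640 × 1.210 × 10⁴⁴ N = 7.747 × 10⁴⁶ N

7.747 × 10⁴⁶ N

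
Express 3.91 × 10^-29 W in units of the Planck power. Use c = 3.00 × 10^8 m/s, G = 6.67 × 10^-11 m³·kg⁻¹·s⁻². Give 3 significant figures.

1.07 × 10^-81

Planck power: P_P = c⁵/G = 3.64 × 10^52 W.
3.91 × 10^-29 / 3.64 × 10^52 = 1.07 × 10^-81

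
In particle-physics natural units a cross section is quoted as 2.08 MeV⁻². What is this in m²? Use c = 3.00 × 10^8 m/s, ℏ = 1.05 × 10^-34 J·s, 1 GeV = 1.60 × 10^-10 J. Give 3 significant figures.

8.06 × 10^-26 m²

Area is [L]² = [E]⁻²·(ℏc)²; restore (ℏc)².
1 GeV⁻² → (ℏc)² × (1 GeV in J)⁻² = 3.88 × 10^-32 m².
Convert the energy scale: 2.08 MeV⁻² = 2.08 × 10^6 GeV⁻².
Result: 2.08 × 10^6 × 3.88 × 10^-32 = 8.06 × 10^-26 m².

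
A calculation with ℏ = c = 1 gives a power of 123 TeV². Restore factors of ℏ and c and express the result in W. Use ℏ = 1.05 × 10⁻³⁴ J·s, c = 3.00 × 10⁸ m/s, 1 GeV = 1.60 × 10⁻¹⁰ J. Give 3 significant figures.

Power is [E]/[T] = [E]²/ℏ.
1 GeV² → 1/ℏ × (1 GeV in J)² = 2.44 × 10¹⁴ W.
Convert the energy scale: 123 TeV² = 1.23 × 10⁸ GeV².
Result: 1.23 × 10⁸ × 2.44 × 10¹⁴ = 3.00 × 10²² W.

3.00 × 10²² W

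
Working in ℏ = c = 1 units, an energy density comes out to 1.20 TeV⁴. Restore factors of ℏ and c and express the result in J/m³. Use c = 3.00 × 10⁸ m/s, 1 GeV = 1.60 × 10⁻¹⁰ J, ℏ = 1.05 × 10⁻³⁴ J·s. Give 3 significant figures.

2.52 × 10⁴⁹ J/m³

[E]/[L]³ = [E]⁴/(ℏc)³; restore (ℏc)⁻³.
1 GeV⁴ → 1/(ℏc)³ × (1 GeV in J)⁴ = 2.10 × 10³⁷ J/m³.
Convert the energy scale: 1.20 TeV⁴ = 1.20 × 10¹² GeV⁴.
Result: 1.20 × 10¹² × 2.10 × 10³⁷ = 2.52 × 10⁴⁹ J/m³.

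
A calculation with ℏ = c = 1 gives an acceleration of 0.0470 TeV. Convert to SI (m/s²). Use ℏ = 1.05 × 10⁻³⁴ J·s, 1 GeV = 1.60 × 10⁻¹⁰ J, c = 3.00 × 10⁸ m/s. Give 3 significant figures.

Acceleration is [L]/[T]² = c·[E]/ℏ.
1 GeV → c/ℏ × (1 GeV in J) = 4.57 × 10³² m/s².
Convert the energy scale: 0.0470 TeV = 47 GeV.
Result: 47 × 4.57 × 10³² = 2.15 × 10³⁴ m/s².

2.15 × 10³⁴ m/s²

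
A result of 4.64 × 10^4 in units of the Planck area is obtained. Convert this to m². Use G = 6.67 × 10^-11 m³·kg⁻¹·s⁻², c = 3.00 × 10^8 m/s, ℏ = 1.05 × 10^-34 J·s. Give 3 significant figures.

One Planck area: A_P = ℏG/c³ = 2.59 × 10^-70 m².
4.64 × 10^4 × 2.59 × 10^-70 m² = 1.20 × 10^-65 m²

1.20 × 10^-65 m²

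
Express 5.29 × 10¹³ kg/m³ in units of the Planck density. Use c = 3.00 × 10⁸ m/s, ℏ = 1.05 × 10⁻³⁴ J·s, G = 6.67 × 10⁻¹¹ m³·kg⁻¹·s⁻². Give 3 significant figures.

1.02 × 10⁻⁸³

Planck density: ρ_P = c⁵/(ℏG²) = 5.20 × 10⁹⁶ kg/m³.
5.29 × 10¹³ / 5.20 × 10⁹⁶ = 1.02 × 10⁻⁸³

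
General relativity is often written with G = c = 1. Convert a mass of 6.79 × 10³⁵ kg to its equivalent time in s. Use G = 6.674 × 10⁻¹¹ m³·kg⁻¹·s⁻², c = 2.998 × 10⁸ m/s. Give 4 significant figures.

1.682 s

Mass → time via G/c³.
6.79 × 10³⁵ kg × (G/c³) = 1.682 s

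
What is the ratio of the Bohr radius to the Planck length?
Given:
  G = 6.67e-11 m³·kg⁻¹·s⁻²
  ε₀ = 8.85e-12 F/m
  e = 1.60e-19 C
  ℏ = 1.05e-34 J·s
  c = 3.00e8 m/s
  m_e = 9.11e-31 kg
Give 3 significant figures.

Bohr radius: a₀ = 4πε₀ℏ²/(m_e e²) = 5.26e-11 m
Planck length: ℓ_P = √(ℏG/c³) = 1.61e-35 m
ratio = 5.26e-11 / 1.61e-35 = 3.26e24

3.26e24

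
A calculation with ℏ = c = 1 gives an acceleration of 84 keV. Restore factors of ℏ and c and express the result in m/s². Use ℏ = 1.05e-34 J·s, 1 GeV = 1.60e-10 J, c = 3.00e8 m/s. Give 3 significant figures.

3.84e28 m/s²

Acceleration is [L]/[T]² = c·[E]/ℏ.
1 GeV → c/ℏ × (1 GeV in J) = 4.57e32 m/s².
Convert the energy scale: 84 keV = 8.40e-5 GeV.
Result: 8.40e-5 × 4.57e32 = 3.84e28 m/s².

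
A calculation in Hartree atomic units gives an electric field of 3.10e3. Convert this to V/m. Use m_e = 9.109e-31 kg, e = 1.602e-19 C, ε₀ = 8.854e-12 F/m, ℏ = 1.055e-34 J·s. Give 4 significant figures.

One atomic unit of electric field: E_au = E_h/(e a₀) = m_e²e⁵/((4πε₀)³ℏ⁴) = 5.131e11 V/m.
3.10e3 × 5.131e11 V/m = 1.591e15 V/m

1.591e15 V/m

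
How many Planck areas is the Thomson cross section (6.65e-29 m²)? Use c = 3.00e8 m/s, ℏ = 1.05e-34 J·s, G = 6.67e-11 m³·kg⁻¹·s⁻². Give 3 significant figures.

2.56e41

Planck area: A_P = ℏG/c³ = 2.59e-70 m².
6.65e-29 / 2.59e-70 = 2.56e41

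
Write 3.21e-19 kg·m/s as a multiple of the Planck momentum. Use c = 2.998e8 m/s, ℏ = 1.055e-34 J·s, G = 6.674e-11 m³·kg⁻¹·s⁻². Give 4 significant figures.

Planck momentum: p_P = √(ℏc³/G) = 6.527 kg·m/s.
3.21e-19 / 6.527 = 4.918e-20

4.918e-20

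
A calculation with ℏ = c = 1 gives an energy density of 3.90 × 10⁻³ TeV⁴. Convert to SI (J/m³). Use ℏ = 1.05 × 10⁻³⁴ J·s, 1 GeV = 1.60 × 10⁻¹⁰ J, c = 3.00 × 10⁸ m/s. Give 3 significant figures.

[E]/[L]³ = [E]⁴/(ℏc)³; restore (ℏc)⁻³.
1 GeV⁴ → 1/(ℏc)³ × (1 GeV in J)⁴ = 2.10 × 10³⁷ J/m³.
Convert the energy scale: 3.90 × 10⁻³ TeV⁴ = 3.90 × 10⁹ GeV⁴.
Result: 3.90 × 10⁹ × 2.10 × 10³⁷ = 8.18 × 10⁴⁶ J/m³.

8.18 × 10⁴⁶ J/m³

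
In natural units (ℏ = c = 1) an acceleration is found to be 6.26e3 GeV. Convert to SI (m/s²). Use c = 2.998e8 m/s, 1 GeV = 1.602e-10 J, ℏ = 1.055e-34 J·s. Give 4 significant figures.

2.850e36 m/s²

Acceleration is [L]/[T]² = c·[E]/ℏ.
1 GeV → c/ℏ × (1 GeV in J) = 4.552e32 m/s².
Result: 6.26e3 × 4.552e32 = 2.850e36 m/s².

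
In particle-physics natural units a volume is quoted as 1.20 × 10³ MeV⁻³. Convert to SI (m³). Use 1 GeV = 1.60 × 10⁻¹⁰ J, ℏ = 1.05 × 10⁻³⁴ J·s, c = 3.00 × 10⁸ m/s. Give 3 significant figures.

9.16 × 10⁻³⁶ m³

Volume is [L]³ = [E]⁻³·(ℏc)³.
1 GeV⁻³ → (ℏc)³ × (1 GeV in J)⁻³ = 7.63 × 10⁻⁴⁸ m³.
Convert the energy scale: 1.20 × 10³ MeV⁻³ = 1.20 × 10¹² GeV⁻³.
Result: 1.20 × 10¹² × 7.63 × 10⁻⁴⁸ = 9.16 × 10⁻³⁶ m³.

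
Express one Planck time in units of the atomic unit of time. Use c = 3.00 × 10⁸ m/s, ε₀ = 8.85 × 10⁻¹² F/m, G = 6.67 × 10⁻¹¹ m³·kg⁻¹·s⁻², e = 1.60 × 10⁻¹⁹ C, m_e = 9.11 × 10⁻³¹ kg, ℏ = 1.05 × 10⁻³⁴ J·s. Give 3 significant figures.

Planck time: t_P = √(ℏG/c⁵) = 5.37 × 10⁻⁴⁴ s
atomic unit of time: τ_au = (4πε₀)²ℏ³/(m_e e⁴) = 2.40 × 10⁻¹⁷ s
ratio = 5.37 × 10⁻⁴⁴ / 2.40 × 10⁻¹⁷ = 2.24 × 10⁻²⁷

2.24 × 10⁻²⁷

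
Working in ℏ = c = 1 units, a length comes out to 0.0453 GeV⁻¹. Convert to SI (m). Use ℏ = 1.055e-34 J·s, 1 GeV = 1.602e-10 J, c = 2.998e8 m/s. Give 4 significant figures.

A length is [E]⁻¹ in ℏ=c=1; restore one factor of ℏc.
1 GeV⁻¹ → ℏc × (1 GeV in J)⁻¹ = 1.974e-16 m.
Result: 0.0453 × 1.974e-16 = 8.944e-18 m.

8.944e-18 m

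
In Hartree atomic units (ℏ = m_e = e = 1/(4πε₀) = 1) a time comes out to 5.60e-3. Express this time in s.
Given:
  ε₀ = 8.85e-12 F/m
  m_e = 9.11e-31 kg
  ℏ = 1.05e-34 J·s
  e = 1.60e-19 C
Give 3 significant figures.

One atomic unit of time: τ_au = (4πε₀)²ℏ³/(m_e e⁴) = 2.40e-17 s.
5.60e-3 × 2.40e-17 s = 1.34e-19 s

1.34e-19 s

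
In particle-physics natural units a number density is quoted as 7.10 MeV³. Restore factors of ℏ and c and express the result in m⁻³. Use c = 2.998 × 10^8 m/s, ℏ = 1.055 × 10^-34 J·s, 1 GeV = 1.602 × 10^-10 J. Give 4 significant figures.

Number density is [L]⁻³ = [E]³/(ℏc)³.
1 GeV³ → 1/(ℏc)³ × (1 GeV in J)³ = 1.299 × 10^47 m⁻³.
Convert the energy scale: 7.10 MeV³ = 7.10 × 10^-9 GeV³.
Result: 7.10 × 10^-9 × 1.299 × 10^47 = 9.226 × 10^38 m⁻³.

9.226 × 10^38 m⁻³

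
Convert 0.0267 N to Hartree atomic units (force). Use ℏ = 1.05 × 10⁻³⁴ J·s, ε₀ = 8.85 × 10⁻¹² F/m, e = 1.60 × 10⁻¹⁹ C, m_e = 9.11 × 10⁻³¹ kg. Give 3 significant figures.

3.21 × 10⁵

atomic unit of force: F_au = E_h/a₀ = m_e²e⁶/((4πε₀)³ℏ⁴) = 8.33 × 10⁻⁸ N.
0.0267 / 8.33 × 10⁻⁸ = 3.21 × 10⁵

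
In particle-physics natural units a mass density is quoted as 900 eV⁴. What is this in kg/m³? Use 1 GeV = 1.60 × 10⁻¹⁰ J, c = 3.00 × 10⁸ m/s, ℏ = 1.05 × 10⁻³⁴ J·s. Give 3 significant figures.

Mass density is [E]/(c²[L]³) = [E]⁴/(ℏ³c⁵).
1 GeV⁴ → 1/(ℏ³c⁵) × (1 GeV in J)⁴ = 2.33 × 10²⁰ kg/m³.
Convert the energy scale: 900 eV⁴ = 9.00 × 10⁻³⁴ GeV⁴.
Result: 9.00 × 10⁻³⁴ × 2.33 × 10²⁰ = 2.10 × 10⁻¹³ kg/m³.

2.10 × 10⁻¹³ kg/m³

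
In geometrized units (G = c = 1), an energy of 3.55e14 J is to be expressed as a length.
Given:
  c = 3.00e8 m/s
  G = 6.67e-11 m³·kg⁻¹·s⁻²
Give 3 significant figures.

2.92e-30 m

Energy → length via G/c⁴.
3.55e14 J × (G/c⁴) = 2.92e-30 m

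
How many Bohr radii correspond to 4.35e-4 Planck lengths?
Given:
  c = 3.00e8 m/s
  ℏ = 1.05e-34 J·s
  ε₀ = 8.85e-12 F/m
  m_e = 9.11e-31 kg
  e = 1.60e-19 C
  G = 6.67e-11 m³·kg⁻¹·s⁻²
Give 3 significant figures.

Planck length: ℓ_P = √(ℏG/c³) = 1.61e-35 m
Bohr radius: a₀ = 4πε₀ℏ²/(m_e e²) = 5.26e-11 m
4.35e-4 × 1.61e-35 / 5.26e-11 = 1.33e-28

1.33e-28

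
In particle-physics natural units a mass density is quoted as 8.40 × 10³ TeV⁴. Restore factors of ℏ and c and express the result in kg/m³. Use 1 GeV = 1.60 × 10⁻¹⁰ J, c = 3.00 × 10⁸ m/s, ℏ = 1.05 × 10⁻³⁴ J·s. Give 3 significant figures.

1.96 × 10³⁶ kg/m³

Mass density is [E]/(c²[L]³) = [E]⁴/(ℏ³c⁵).
1 GeV⁴ → 1/(ℏ³c⁵) × (1 GeV in J)⁴ = 2.33 × 10²⁰ kg/m³.
Convert the energy scale: 8.40 × 10³ TeV⁴ = 8.40 × 10¹⁵ GeV⁴.
Result: 8.40 × 10¹⁵ × 2.33 × 10²⁰ = 1.96 × 10³⁶ kg/m³.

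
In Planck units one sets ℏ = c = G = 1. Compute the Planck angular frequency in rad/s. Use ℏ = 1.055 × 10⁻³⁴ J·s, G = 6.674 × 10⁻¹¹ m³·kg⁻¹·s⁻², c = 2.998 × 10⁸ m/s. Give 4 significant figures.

ω_P = √(c⁵/(ℏG))
  = √(3.440 × 10⁸⁶)
  = 1.855 × 10⁴³ rad/s

1.855 × 10⁴³ rad/s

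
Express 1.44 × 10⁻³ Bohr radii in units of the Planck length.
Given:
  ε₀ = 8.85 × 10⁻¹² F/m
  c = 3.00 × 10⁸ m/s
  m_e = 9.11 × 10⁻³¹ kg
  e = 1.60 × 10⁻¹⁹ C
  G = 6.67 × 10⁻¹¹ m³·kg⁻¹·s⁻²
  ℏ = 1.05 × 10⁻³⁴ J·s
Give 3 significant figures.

Bohr radius: a₀ = 4πε₀ℏ²/(m_e e²) = 5.26 × 10⁻¹¹ m
Planck length: ℓ_P = √(ℏG/c³) = 1.61 × 10⁻³⁵ m
1.44 × 10⁻³ × 5.26 × 10⁻¹¹ / 1.61 × 10⁻³⁵ = 4.70 × 10²¹

4.70 × 10²¹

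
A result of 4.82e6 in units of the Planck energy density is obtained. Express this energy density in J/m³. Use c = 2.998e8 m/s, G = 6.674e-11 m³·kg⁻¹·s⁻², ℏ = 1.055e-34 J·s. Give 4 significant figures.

One Planck energy density: u_P = c⁷/(ℏG²) = 4.632e113 J/m³.
4.82e6 × 4.632e113 J/m³ = 2.233e120 J/m³

2.233e120 J/m³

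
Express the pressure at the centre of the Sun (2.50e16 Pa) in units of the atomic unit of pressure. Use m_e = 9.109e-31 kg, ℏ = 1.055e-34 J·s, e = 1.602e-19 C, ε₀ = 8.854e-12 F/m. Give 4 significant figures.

atomic unit of pressure: P_au = E_h/a₀³ = m_e⁴e¹⁰/((4πε₀)⁵ℏ⁸) = 2.929e13 Pa.
2.50e16 / 2.929e13 = 853.5

853.5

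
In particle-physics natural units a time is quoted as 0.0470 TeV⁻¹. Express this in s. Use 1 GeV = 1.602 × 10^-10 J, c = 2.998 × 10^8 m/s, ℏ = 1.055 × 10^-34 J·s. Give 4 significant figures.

3.095 × 10^-29 s

A time is [E]⁻¹ in ℏ=c=1; restore one factor of ℏ.
1 GeV⁻¹ → ℏ × (1 GeV in J)⁻¹ = 6.586 × 10^-25 s.
Convert the energy scale: 0.0470 TeV⁻¹ = 4.70 × 10^-5 GeV⁻¹.
Result: 4.70 × 10^-5 × 6.586 × 10^-25 = 3.095 × 10^-29 s.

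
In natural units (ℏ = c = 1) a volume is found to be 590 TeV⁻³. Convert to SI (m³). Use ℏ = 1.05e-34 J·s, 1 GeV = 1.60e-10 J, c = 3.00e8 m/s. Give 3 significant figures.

Volume is [L]³ = [E]⁻³·(ℏc)³.
1 GeV⁻³ → (ℏc)³ × (1 GeV in J)⁻³ = 7.63e-48 m³.
Convert the energy scale: 590 TeV⁻³ = 5.90e-7 GeV⁻³.
Result: 5.90e-7 × 7.63e-48 = 4.50e-54 m³.

4.50e-54 m³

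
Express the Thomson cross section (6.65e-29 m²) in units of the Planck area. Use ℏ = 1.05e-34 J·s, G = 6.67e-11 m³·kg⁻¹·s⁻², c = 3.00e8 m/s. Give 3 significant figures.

2.56e41

Planck area: A_P = ℏG/c³ = 2.59e-70 m².
6.65e-29 / 2.59e-70 = 2.56e41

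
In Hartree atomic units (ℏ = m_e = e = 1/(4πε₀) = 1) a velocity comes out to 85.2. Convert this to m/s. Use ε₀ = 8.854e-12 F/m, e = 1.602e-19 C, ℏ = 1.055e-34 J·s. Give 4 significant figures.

One atomic unit of velocity: v_au = e²/(4πε₀ℏ) = 2.186e6 m/s.
85.2 × 2.186e6 m/s = 1.863e8 m/s

1.863e8 m/s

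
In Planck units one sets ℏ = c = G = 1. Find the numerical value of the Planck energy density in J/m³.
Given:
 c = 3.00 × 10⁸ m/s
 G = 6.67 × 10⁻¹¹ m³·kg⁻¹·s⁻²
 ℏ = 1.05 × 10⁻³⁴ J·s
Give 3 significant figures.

4.68 × 10¹¹³ J/m³

u_P = c⁷/(ℏG²)
  = 2.19 × 10⁵⁹ / 4.67 × 10⁻⁵⁵
  = 4.68 × 10¹¹³ J/m³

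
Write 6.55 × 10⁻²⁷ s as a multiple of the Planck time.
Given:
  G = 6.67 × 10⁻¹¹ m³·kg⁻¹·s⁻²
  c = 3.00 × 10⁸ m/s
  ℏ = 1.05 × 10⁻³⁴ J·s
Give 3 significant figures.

Planck time: t_P = √(ℏG/c⁵) = 5.37 × 10⁻⁴⁴ s.
6.55 × 10⁻²⁷ / 5.37 × 10⁻⁴⁴ = 1.22 × 10¹⁷

1.22 × 10¹⁷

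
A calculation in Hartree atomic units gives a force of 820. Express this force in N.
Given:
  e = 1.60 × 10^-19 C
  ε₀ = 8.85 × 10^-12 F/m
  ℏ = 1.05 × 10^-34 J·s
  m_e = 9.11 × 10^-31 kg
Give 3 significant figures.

6.83 × 10^-5 N

One atomic unit of force: F_au = E_h/a₀ = m_e²e⁶/((4πε₀)³ℏ⁴) = 8.33 × 10^-8 N.
820 × 8.33 × 10^-8 N = 6.83 × 10^-5 N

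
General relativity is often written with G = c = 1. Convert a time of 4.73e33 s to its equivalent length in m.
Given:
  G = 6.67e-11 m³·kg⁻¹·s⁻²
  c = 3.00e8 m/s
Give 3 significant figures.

1.42e42 m

Time → length via c.
4.73e33 s × (c) = 1.42e42 m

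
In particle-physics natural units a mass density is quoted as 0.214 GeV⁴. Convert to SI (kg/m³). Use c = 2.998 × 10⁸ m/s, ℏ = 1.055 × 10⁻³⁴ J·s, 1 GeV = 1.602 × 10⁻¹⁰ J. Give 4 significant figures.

Mass density is [E]/(c²[L]³) = [E]⁴/(ℏ³c⁵).
1 GeV⁴ → 1/(ℏ³c⁵) × (1 GeV in J)⁴ = 2.316 × 10²⁰ kg/m³.
Result: 0.214 × 2.316 × 10²⁰ = 4.956 × 10¹⁹ kg/m³.

4.956 × 10¹⁹ kg/m³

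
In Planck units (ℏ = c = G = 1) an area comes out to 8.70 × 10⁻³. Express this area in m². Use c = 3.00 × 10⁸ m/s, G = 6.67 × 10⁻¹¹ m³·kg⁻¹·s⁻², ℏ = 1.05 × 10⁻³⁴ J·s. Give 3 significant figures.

2.26 × 10⁻⁷² m²

One Planck area: A_P = ℏG/c³ = 2.59 × 10⁻⁷⁰ m².
8.70 × 10⁻³ × 2.59 × 10⁻⁷⁰ m² = 2.26 × 10⁻⁷² m²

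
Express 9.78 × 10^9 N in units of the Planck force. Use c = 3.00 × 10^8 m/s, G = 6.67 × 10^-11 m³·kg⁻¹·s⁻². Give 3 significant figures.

Planck force: F_P = c⁴/G = 1.21 × 10^44 N.
9.78 × 10^9 / 1.21 × 10^44 = 8.05 × 10^-35

8.05 × 10^-35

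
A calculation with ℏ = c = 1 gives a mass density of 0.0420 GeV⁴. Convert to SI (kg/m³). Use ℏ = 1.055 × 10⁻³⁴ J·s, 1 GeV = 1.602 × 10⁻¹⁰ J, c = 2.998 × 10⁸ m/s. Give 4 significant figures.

9.727 × 10¹⁸ kg/m³

Mass density is [E]/(c²[L]³) = [E]⁴/(ℏ³c⁵).
1 GeV⁴ → 1/(ℏ³c⁵) × (1 GeV in J)⁴ = 2.316 × 10²⁰ kg/m³.
Result: 0.0420 × 2.316 × 10²⁰ = 9.727 × 10¹⁸ kg/m³.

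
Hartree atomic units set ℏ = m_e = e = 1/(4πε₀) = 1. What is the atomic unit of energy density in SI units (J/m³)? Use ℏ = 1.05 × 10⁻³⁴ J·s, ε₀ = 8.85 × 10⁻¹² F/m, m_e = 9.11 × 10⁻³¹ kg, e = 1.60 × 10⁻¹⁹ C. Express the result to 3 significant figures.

3.01 × 10¹³ J/m³

From ℏ = m_e = e = 1/(4πε₀) = 1 the energy density scale is u_au = E_h/a₀³ = m_e⁴e¹⁰/((4πε₀)⁵ℏ⁸).
E_h = 4.38 × 10⁻¹⁸ J
a₀ = 5.26 × 10⁻¹¹ m
E_h/a₀³ = 3.01 × 10¹³ J/m³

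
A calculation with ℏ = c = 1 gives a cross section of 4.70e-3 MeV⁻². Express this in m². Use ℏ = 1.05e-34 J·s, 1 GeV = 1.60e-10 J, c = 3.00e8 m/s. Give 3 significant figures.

Area is [L]² = [E]⁻²·(ℏc)²; restore (ℏc)².
1 GeV⁻² → (ℏc)² × (1 GeV in J)⁻² = 3.88e-32 m².
Convert the energy scale: 4.70e-3 MeV⁻² = 4.70e3 GeV⁻².
Result: 4.70e3 × 3.88e-32 = 1.82e-28 m².

1.82e-28 m²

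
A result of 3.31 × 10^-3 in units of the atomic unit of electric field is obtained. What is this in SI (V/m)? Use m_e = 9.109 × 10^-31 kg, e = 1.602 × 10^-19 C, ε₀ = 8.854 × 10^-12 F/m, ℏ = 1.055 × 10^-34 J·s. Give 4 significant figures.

One atomic unit of electric field: E_au = E_h/(e a₀) = m_e²e⁵/((4πε₀)³ℏ⁴) = 5.131 × 10^11 V/m.
3.31 × 10^-3 × 5.131 × 10^11 V/m = 1.698 × 10^9 V/m

1.698 × 10^9 V/m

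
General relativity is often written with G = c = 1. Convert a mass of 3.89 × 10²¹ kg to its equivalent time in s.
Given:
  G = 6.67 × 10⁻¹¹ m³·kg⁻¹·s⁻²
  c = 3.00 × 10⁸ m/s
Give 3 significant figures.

9.61 × 10⁻¹⁵ s

Mass → time via G/c³.
3.89 × 10²¹ kg × (G/c³) = 9.61 × 10⁻¹⁵ s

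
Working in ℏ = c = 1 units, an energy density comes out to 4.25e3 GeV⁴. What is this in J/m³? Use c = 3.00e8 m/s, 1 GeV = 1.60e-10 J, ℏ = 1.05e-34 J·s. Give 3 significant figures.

[E]/[L]³ = [E]⁴/(ℏc)³; restore (ℏc)⁻³.
1 GeV⁴ → 1/(ℏc)³ × (1 GeV in J)⁴ = 2.10e37 J/m³.
Result: 4.25e3 × 2.10e37 = 8.91e40 J/m³.

8.91e40 J/m³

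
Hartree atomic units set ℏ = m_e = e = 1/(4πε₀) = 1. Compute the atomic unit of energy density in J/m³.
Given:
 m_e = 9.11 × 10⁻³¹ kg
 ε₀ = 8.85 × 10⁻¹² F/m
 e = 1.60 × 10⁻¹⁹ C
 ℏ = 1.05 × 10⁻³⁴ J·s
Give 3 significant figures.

3.01 × 10¹³ J/m³

Dimensional analysis gives u_au = E_h/a₀³ = m_e⁴e¹⁰/((4πε₀)⁵ℏ⁸).
E_h = 4.38 × 10⁻¹⁸ J
a₀ = 5.26 × 10⁻¹¹ m
E_h/a₀³ = 3.01 × 10¹³ J/m³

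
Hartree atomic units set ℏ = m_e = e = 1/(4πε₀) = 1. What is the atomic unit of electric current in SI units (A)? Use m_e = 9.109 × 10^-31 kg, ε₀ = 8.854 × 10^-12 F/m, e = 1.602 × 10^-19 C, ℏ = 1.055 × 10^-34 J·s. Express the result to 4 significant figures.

6.612 × 10^-3 A

From ℏ = m_e = e = 1/(4πε₀) = 1 the current scale is I_au = e E_h/ℏ = m_e e⁵/((4πε₀)²ℏ³).
E_h = 4.354 × 10^-18 J
e·E_h/ℏ = 6.612 × 10^-3 A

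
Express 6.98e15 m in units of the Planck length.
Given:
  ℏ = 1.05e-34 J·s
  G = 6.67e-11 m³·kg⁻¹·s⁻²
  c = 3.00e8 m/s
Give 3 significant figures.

4.33e50

Planck length: ℓ_P = √(ℏG/c³) = 1.61e-35 m.
6.98e15 / 1.61e-35 = 4.33e50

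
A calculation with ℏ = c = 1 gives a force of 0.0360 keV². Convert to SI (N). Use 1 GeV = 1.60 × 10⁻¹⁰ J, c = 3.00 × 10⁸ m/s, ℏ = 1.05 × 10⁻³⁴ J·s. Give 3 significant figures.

Force is [E]/[L] = [E]²/(ℏc); restore (ℏc)⁻¹.
1 GeV² → 1/(ℏc) × (1 GeV in J)² = 8.13 × 10⁵ N.
Convert the energy scale: 0.0360 keV² = 3.60 × 10⁻¹⁴ GeV².
Result: 3.60 × 10⁻¹⁴ × 8.13 × 10⁵ = 2.93 × 10⁻⁸ N.

2.93 × 10⁻⁸ N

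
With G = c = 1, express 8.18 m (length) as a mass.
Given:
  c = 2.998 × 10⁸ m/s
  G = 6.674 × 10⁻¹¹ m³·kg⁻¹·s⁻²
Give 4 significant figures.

1.102 × 10²⁸ kg

Length → mass via c²/G.
8.18 m × (c²/G) = 1.102 × 10²⁸ kg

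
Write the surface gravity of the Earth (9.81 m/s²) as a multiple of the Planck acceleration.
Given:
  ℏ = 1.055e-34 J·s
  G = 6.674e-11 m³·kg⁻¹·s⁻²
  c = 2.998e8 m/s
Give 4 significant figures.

1.764e-51

Planck acceleration: a_P = √(c⁷/(ℏG)) = 5.560e51 m/s².
9.81 / 5.560e51 = 1.764e-51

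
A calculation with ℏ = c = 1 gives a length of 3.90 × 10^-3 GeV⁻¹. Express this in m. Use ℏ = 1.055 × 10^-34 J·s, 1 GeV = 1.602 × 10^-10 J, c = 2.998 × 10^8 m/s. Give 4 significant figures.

7.700 × 10^-19 m

A length is [E]⁻¹ in ℏ=c=1; restore one factor of ℏc.
1 GeV⁻¹ → ℏc × (1 GeV in J)⁻¹ = 1.974 × 10^-16 m.
Result: 3.90 × 10^-3 × 1.974 × 10^-16 = 7.700 × 10^-19 m.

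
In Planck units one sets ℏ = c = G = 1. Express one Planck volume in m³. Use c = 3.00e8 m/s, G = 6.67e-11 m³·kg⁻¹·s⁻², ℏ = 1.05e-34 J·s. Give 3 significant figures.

4.18e-105 m³

V_P = (ℏG/c³)^(3/2)
  = √(1.75e-209)
  = 4.18e-105 m³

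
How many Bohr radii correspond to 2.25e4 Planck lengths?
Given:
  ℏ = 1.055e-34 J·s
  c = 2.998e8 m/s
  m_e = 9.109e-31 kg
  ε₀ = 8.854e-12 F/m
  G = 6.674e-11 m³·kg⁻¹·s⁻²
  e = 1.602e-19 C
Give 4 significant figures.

Planck length: ℓ_P = √(ℏG/c³) = 1.616e-35 m
Bohr radius: a₀ = 4πε₀ℏ²/(m_e e²) = 5.297e-11 m
2.25e4 × 1.616e-35 / 5.297e-11 = 6.866e-21

6.866e-21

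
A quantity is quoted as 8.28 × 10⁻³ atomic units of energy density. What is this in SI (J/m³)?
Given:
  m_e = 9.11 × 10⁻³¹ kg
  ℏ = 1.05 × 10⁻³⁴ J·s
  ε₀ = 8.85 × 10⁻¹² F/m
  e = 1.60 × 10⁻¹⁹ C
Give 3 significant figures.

One atomic unit of energy density: u_au = E_h/a₀³ = m_e⁴e¹⁰/((4πε₀)⁵ℏ⁸) = 3.01 × 10¹³ J/m³.
8.28 × 10⁻³ × 3.01 × 10¹³ J/m³ = 2.49 × 10¹¹ J/m³

2.49 × 10¹¹ J/m³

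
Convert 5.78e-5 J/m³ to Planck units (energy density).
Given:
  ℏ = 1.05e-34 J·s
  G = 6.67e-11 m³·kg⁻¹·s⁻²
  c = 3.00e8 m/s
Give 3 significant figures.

1.23e-118

Planck energy density: u_P = c⁷/(ℏG²) = 4.68e113 J/m³.
5.78e-5 / 4.68e113 = 1.23e-118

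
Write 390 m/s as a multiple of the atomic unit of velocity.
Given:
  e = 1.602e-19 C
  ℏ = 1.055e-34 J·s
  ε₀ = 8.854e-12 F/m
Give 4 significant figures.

1.784e-4

atomic unit of velocity: v_au = e²/(4πε₀ℏ) = 2.186e6 m/s.
390 / 2.186e6 = 1.784e-4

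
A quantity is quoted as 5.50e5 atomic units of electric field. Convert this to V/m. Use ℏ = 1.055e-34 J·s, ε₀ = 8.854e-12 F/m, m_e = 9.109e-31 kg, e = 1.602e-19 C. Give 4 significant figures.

One atomic unit of electric field: E_au = E_h/(e a₀) = m_e²e⁵/((4πε₀)³ℏ⁴) = 5.131e11 V/m.
5.50e5 × 5.131e11 V/m = 2.822e17 V/m

2.822e17 V/m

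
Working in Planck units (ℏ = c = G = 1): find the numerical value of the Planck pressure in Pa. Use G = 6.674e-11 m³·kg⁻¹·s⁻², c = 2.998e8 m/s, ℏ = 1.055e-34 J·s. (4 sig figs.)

4.632e113 Pa

From ℏ = c = G = 1 the pressure scale is p_P = c⁷/(ℏG²).
  = 2.177e59 / 4.699e-55
  = 4.632e113 Pa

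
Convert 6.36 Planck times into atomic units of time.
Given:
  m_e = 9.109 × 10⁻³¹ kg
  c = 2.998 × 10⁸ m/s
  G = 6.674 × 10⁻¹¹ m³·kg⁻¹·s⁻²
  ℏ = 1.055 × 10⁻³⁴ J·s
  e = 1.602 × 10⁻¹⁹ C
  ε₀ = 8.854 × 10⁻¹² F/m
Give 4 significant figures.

Planck time: t_P = √(ℏG/c⁵) = 5.392 × 10⁻⁴⁴ s
atomic unit of time: τ_au = (4πε₀)²ℏ³/(m_e e⁴) = 2.423 × 10⁻¹⁷ s
6.36 × 5.392 × 10⁻⁴⁴ / 2.423 × 10⁻¹⁷ = 1.415 × 10⁻²⁶

1.415 × 10⁻²⁶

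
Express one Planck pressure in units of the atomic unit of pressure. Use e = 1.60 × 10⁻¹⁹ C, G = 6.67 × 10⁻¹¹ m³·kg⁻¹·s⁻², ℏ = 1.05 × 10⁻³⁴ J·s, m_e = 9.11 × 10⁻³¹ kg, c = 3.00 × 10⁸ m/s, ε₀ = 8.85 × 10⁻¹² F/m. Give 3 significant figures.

Planck pressure: p_P = c⁷/(ℏG²) = 4.68 × 10¹¹³ Pa
atomic unit of pressure: P_au = E_h/a₀³ = m_e⁴e¹⁰/((4πε₀)⁵ℏ⁸) = 3.01 × 10¹³ Pa
ratio = 4.68 × 10¹¹³ / 3.01 × 10¹³ = 1.55 × 10¹⁰⁰

1.55 × 10¹⁰⁰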